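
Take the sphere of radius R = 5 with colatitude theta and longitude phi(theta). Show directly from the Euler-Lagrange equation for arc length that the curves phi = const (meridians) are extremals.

On the sphere of radius R = 5 with spherical coordinates (θ, φ), the induced metric is
    ds^2 = 25(dθ^2 + sin^2(θ) dφ^2).
Using θ as the parameter, the arc-length functional becomes
    J[φ] = ∫ 5 sqrt(1 + sin^2(θ) (dφ/dθ)^2) dθ.
So L = 5 sqrt(1 + sin^2(θ) φ'^2). Compute
    ∂L/∂φ = 0  (L has no explicit φ dependence),
    ∂L/∂φ' = 5 sin^2(θ) φ' / sqrt(1 + sin^2(θ) φ'^2).
For the candidate φ(θ) = c (constant), φ' = 0, so ∂L/∂φ' evaluated along the candidate vanishes, and ∂L/∂φ is identically zero. Hence
    d/dθ(∂L/∂φ') − ∂L/∂φ = 0
is satisfied. Therefore meridians φ = const are extremals of arc length — they are geodesics on the sphere.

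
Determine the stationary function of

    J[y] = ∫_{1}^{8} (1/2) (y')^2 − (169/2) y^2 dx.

The Lagrangian is L = (1/2) (y')^2 − (169/2) y^2.
Compute ∂L/∂y = -169y, ∂L/∂y' = y'.
The Euler-Lagrange equation d/dx(∂L/∂y') − ∂L/∂y = 0 reduces to
    y'' + 169 y = 0.
Its general solution is
    y(x) = A sin(13x) + B cos(13x),
with A, B fixed by the endpoint conditions.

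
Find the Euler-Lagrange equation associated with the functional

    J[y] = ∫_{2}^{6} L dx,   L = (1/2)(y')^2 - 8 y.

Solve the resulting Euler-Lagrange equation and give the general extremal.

The Lagrangian is L = (1/2)(y')^2 - 8 y.
∂L/∂y = -8.
∂L/∂y' = y'.
The Euler-Lagrange equation d/dx(∂L/∂y') − ∂L/∂y = 0 becomes:
    y'' + 8 = 0
General solution: y(x) = -4 x^2 + A x + B, where A and B are arbitrary constants fixed by the endpoint conditions.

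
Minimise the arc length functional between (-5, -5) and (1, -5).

Arc-length functional: J[y] = ∫ sqrt(1 + (y')^2) dx.
Lagrangian L = sqrt(1 + (y')^2) has no explicit y dependence, so ∂L/∂y = 0 and the Euler-Lagrange equation gives
    d/dx( y' / sqrt(1 + (y')^2) ) = 0  ⇒  y' / sqrt(1 + (y')^2) = const.
Hence y' is constant, so y(x) is affine.
Fitting the endpoints (-5, -5) and (1, -5):
    slope m = ((-5) − (-5)) / (1 − (-5)) = 0,
    intercept c = (-5) − m·(-5) = -5.
Extremal: y(x) = -5.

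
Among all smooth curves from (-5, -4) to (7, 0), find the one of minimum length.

Arc-length functional: J[y] = ∫ sqrt(1 + (y')^2) dx.
Lagrangian L = sqrt(1 + (y')^2) has no explicit y dependence, so ∂L/∂y = 0 and the Euler-Lagrange equation gives
    d/dx( y' / sqrt(1 + (y')^2) ) = 0  ⇒  y' / sqrt(1 + (y')^2) = const.
Hence y' is constant, so y(x) is affine.
Fitting the endpoints (-5, -4) and (7, 0):
    slope m = (0 − (-4)) / (7 − (-5)) = 1/3,
    intercept c = (-4) − m·(-5) = -7/3.
Extremal: y(x) = (1/3) x - 7/3.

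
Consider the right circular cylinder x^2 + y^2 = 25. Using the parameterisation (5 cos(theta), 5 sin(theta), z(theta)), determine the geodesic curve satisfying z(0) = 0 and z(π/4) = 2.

Parameterise the cylinder of radius R = 5 as
    r(θ) = (5 cos θ, 5 sin θ, z(θ)).
The arc-length element is
    ds = sqrt(25 + (dz/dθ)^2) dθ,
so the Lagrangian is L = sqrt(25 + z'^2).
L depends on z' only, not on z or θ, so ∂L/∂z = 0 and
    ∂L/∂z' = z' / sqrt(25 + z'^2).
The Euler-Lagrange equation gives
    d/dθ( z' / sqrt(25 + z'^2) ) = 0,
so z' is constant. Integrating once:
    z(θ) = a θ + b,
a helix on the cylinder (a straight line when the cylinder is unrolled). The constants a, b are determined by the endpoint conditions.
With endpoint conditions z(0) = 0 and z(π/4) = 2: from z(0) = b we get b = 0, and a·π/4 + 0 = 2 gives a = 8/π, so
    z(θ) = (8/π) θ.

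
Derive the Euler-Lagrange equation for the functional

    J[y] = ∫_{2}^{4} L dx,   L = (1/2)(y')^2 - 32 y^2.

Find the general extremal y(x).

The Lagrangian is L = (1/2)(y')^2 - 32 y^2.
∂L/∂y = -64y.
∂L/∂y' = y'.
The Euler-Lagrange equation d/dx(∂L/∂y') − ∂L/∂y = 0 becomes:
    y'' + 64 y = 0
General solution: y(x) = A sin(8x) + B cos(8x), where A and B are arbitrary constants fixed by the endpoint conditions.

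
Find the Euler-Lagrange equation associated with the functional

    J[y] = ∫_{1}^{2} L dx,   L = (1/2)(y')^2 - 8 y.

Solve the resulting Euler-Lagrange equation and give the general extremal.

The Lagrangian is L = (1/2)(y')^2 - 8 y.
∂L/∂y = -8.
∂L/∂y' = y'.
The Euler-Lagrange equation d/dx(∂L/∂y') − ∂L/∂y = 0 becomes:
    y'' + 8 = 0
General solution: y(x) = -4 x^2 + A x + B, where A and B are arbitrary constants fixed by the endpoint conditions.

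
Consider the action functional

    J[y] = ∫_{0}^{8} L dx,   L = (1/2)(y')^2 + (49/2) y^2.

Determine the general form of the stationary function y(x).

The Lagrangian is L = (1/2)(y')^2 + (49/2) y^2.
∂L/∂y = 49y.
∂L/∂y' = y'.
The Euler-Lagrange equation d/dx(∂L/∂y') − ∂L/∂y = 0 becomes:
    y'' - 49 y = 0
General solution: y(x) = A e^(7x) + B e^(-7x), where A and B are arbitrary constants fixed by the endpoint conditions.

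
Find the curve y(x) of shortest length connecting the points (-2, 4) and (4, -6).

Arc-length functional: J[y] = ∫ sqrt(1 + (y')^2) dx.
Lagrangian L = sqrt(1 + (y')^2) has no explicit y dependence, so ∂L/∂y = 0 and the Euler-Lagrange equation gives
    d/dx( y' / sqrt(1 + (y')^2) ) = 0  ⇒  y' / sqrt(1 + (y')^2) = const.
Hence y' is constant, so y(x) is affine.
Fitting the endpoints (-2, 4) and (4, -6):
    slope m = ((-6) − 4) / (4 − (-2)) = -5/3,
    intercept c = 4 − m·(-2) = 2/3.
Extremal: y(x) = (-5/3) x + 2/3.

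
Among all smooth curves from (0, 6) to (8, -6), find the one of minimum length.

Arc-length functional: J[y] = ∫ sqrt(1 + (y')^2) dx.
Lagrangian L = sqrt(1 + (y')^2) has no explicit y dependence, so ∂L/∂y = 0 and the Euler-Lagrange equation gives
    d/dx( y' / sqrt(1 + (y')^2) ) = 0  ⇒  y' / sqrt(1 + (y')^2) = const.
Hence y' is constant, so y(x) is affine.
Fitting the endpoints (0, 6) and (8, -6):
    slope m = ((-6) − 6) / (8 − 0) = -3/2,
    intercept c = 6 − m·0 = 6.
Extremal: y(x) = (-3/2) x + 6.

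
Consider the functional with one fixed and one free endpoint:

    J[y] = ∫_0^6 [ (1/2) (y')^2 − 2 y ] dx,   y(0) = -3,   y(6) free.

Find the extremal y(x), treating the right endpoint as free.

The Lagrangian L = (1/2) (y')^2 − 2 y gives
    ∂L/∂y = −2,   ∂L/∂y' = y'.
Euler-Lagrange: d/dx(y') − (−2) = 0, i.e. y'' + 2 = 0, so
    y(x) = −(2/2) x^2 + C1 x + C2.
Fixed left endpoint y(0) = -3 ⇒ C2 = -3.
The right endpoint x = 6 is free, so the natural (transversality) condition is ∂L/∂y' |_{x=6} = 0, i.e. y'(6) = 0.
Compute y'(x) = −2 x + C1, so y'(6) = −12 + C1 = 0 ⇒ C1 = 12.
Therefore the extremal is
    y(x) = −x^2 + 12 x − 3.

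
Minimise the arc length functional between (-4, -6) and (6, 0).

Arc-length functional: J[y] = ∫ sqrt(1 + (y')^2) dx.
Lagrangian L = sqrt(1 + (y')^2) has no explicit y dependence, so ∂L/∂y = 0 and the Euler-Lagrange equation gives
    d/dx( y' / sqrt(1 + (y')^2) ) = 0  ⇒  y' / sqrt(1 + (y')^2) = const.
Hence y' is constant, so y(x) is affine.
Fitting the endpoints (-4, -6) and (6, 0):
    slope m = (0 − (-6)) / (6 − (-4)) = 3/5,
    intercept c = (-6) − m·(-4) = -18/5.
Extremal: y(x) = (3/5) x - 18/5.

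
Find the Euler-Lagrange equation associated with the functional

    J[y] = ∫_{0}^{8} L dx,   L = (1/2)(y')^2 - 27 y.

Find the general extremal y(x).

The Lagrangian is L = (1/2)(y')^2 - 27 y.
∂L/∂y = -27.
∂L/∂y' = y'.
The Euler-Lagrange equation d/dx(∂L/∂y') − ∂L/∂y = 0 becomes:
    y'' + 27 = 0
General solution: y(x) = -(27/2) x^2 + A x + B, where A and B are arbitrary constants fixed by the endpoint conditions.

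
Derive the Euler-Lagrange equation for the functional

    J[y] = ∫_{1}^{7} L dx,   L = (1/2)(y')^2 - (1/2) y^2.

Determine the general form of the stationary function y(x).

The Lagrangian is L = (1/2)(y')^2 - (1/2) y^2.
∂L/∂y = -y.
∂L/∂y' = y'.
The Euler-Lagrange equation d/dx(∂L/∂y') − ∂L/∂y = 0 becomes:
    y'' + y = 0
General solution: y(x) = A sin(x) + B cos(x), where A and B are arbitrary constants fixed by the endpoint conditions.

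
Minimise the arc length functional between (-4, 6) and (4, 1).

Arc-length functional: J[y] = ∫ sqrt(1 + (y')^2) dx.
Lagrangian L = sqrt(1 + (y')^2) has no explicit y dependence, so ∂L/∂y = 0 and the Euler-Lagrange equation gives
    d/dx( y' / sqrt(1 + (y')^2) ) = 0  ⇒  y' / sqrt(1 + (y')^2) = const.
Hence y' is constant, so y(x) is affine.
Fitting the endpoints (-4, 6) and (4, 1):
    slope m = (1 − 6) / (4 − (-4)) = -5/8,
    intercept c = 6 − m·(-4) = 7/2.
Extremal: y(x) = (-5/8) x + 7/2.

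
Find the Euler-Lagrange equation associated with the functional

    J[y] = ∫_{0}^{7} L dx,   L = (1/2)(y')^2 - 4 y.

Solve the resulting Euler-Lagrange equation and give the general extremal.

The Lagrangian is L = (1/2)(y')^2 - 4 y.
∂L/∂y = -4.
∂L/∂y' = y'.
The Euler-Lagrange equation d/dx(∂L/∂y') − ∂L/∂y = 0 becomes:
    y'' + 4 = 0
General solution: y(x) = -2 x^2 + A x + B, where A and B are arbitrary constants fixed by the endpoint conditions.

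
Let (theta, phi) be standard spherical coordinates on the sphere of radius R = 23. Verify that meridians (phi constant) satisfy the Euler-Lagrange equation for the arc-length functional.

On the sphere of radius R = 23 with spherical coordinates (θ, φ), the induced metric is
    ds^2 = 529(dθ^2 + sin^2(θ) dφ^2).
Using θ as the parameter, the arc-length functional becomes
    J[φ] = ∫ 23 sqrt(1 + sin^2(θ) (dφ/dθ)^2) dθ.
So L = 23 sqrt(1 + sin^2(θ) φ'^2). Compute
    ∂L/∂φ = 0  (L has no explicit φ dependence),
    ∂L/∂φ' = 23 sin^2(θ) φ' / sqrt(1 + sin^2(θ) φ'^2).
For the candidate φ(θ) = c (constant), φ' = 0, so ∂L/∂φ' evaluated along the candidate vanishes, and ∂L/∂φ is identically zero. Hence
    d/dθ(∂L/∂φ') − ∂L/∂φ = 0
is satisfied. Therefore meridians φ = const are extremals of arc length — they are geodesics on the sphere.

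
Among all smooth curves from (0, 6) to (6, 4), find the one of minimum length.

Arc-length functional: J[y] = ∫ sqrt(1 + (y')^2) dx.
Lagrangian L = sqrt(1 + (y')^2) has no explicit y dependence, so ∂L/∂y = 0 and the Euler-Lagrange equation gives
    d/dx( y' / sqrt(1 + (y')^2) ) = 0  ⇒  y' / sqrt(1 + (y')^2) = const.
Hence y' is constant, so y(x) is affine.
Fitting the endpoints (0, 6) and (6, 4):
    slope m = (4 − 6) / (6 − 0) = -1/3,
    intercept c = 6 − m·0 = 6.
Extremal: y(x) = (-1/3) x + 6.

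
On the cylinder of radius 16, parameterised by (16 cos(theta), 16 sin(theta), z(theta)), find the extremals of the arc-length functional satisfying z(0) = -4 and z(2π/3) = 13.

Parameterise the cylinder of radius R = 16 as
    r(θ) = (16 cos θ, 16 sin θ, z(θ)).
The arc-length element is
    ds = sqrt(256 + (dz/dθ)^2) dθ,
so the Lagrangian is L = sqrt(256 + z'^2).
L depends on z' only, not on z or θ, so ∂L/∂z = 0 and
    ∂L/∂z' = z' / sqrt(256 + z'^2).
The Euler-Lagrange equation gives
    d/dθ( z' / sqrt(256 + z'^2) ) = 0,
so z' is constant. Integrating once:
    z(θ) = a θ + b,
a helix on the cylinder (a straight line when the cylinder is unrolled). The constants a, b are determined by the endpoint conditions.
With endpoint conditions z(0) = -4 and z(2π/3) = 13: from z(0) = b we get b = -4, and a·2π/3 + -4 = 13 gives a = 51/(2π), so
    z(θ) = (51/(2π)) θ − 4.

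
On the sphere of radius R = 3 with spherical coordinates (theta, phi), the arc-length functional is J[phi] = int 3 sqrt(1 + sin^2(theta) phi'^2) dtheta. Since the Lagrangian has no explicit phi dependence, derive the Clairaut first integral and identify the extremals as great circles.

On the sphere of radius R = 3 with spherical coordinates (θ, φ), the induced metric is
    ds^2 = 9(dθ^2 + sin^2(θ) dφ^2).
Parameterise by θ; the arc-length functional is
    J[φ] = ∫ 3 sqrt(1 + sin^2(θ) (dφ/dθ)^2) dθ,
so L = 3 sqrt(1 + sin^2(θ) φ'^2). Compute
    ∂L/∂φ = 0  (L has no explicit φ dependence),
    ∂L/∂φ' = 3 sin^2(θ) φ' / sqrt(1 + sin^2(θ) φ'^2).
Since ∂L/∂φ = 0, the Euler-Lagrange equation
    d/dθ(∂L/∂φ') − ∂L/∂φ = 0
reduces to d/dθ(∂L/∂φ') = 0, i.e. the momentum conjugate to φ is conserved:
    3 sin^2(θ) φ' / sqrt(1 + sin^2(θ) φ'^2) = C.
The overall factor of 3 is constant, so dividing through gives Clairaut's relation sin^2(θ) φ' / sqrt(1 + sin^2(θ) φ'^2) = C' (with C' = C/3). Solving for φ' and integrating gives the great-circle family
    cot(θ) = A cos(φ − φ_0),
i.e. the intersection of the sphere with a plane through the origin. The two constants A and φ_0 (equivalently C and one phase) are fixed by the two endpoint conditions.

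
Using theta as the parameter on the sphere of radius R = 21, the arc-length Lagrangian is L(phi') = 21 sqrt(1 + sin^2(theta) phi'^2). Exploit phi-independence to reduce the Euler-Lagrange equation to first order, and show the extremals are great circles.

On the sphere of radius R = 21 with spherical coordinates (θ, φ), the induced metric is
    ds^2 = 441(dθ^2 + sin^2(θ) dφ^2).
Parameterise by θ; the arc-length functional is
    J[φ] = ∫ 21 sqrt(1 + sin^2(θ) (dφ/dθ)^2) dθ,
so L = 21 sqrt(1 + sin^2(θ) φ'^2). Compute
    ∂L/∂φ = 0  (L has no explicit φ dependence),
    ∂L/∂φ' = 21 sin^2(θ) φ' / sqrt(1 + sin^2(θ) φ'^2).
Since ∂L/∂φ = 0, the Euler-Lagrange equation
    d/dθ(∂L/∂φ') − ∂L/∂φ = 0
reduces to d/dθ(∂L/∂φ') = 0, i.e. the momentum conjugate to φ is conserved:
    21 sin^2(θ) φ' / sqrt(1 + sin^2(θ) φ'^2) = C.
The overall factor of 21 is constant, so dividing through gives Clairaut's relation sin^2(θ) φ' / sqrt(1 + sin^2(θ) φ'^2) = C' (with C' = C/21). Solving for φ' and integrating gives the great-circle family
    cot(θ) = A cos(φ − φ_0),
i.e. the intersection of the sphere with a plane through the origin. The two constants A and φ_0 (equivalently C and one phase) are fixed by the two endpoint conditions.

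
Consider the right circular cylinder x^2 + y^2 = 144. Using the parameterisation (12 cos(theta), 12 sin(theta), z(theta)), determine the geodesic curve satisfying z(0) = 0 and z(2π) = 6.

Parameterise the cylinder of radius R = 12 as
    r(θ) = (12 cos θ, 12 sin θ, z(θ)).
The arc-length element is
    ds = sqrt(144 + (dz/dθ)^2) dθ,
so the Lagrangian is L = sqrt(144 + z'^2).
L depends on z' only, not on z or θ, so ∂L/∂z = 0 and
    ∂L/∂z' = z' / sqrt(144 + z'^2).
The Euler-Lagrange equation gives
    d/dθ( z' / sqrt(144 + z'^2) ) = 0,
so z' is constant. Integrating once:
    z(θ) = a θ + b,
a helix on the cylinder (a straight line when the cylinder is unrolled). The constants a, b are determined by the endpoint conditions.
With endpoint conditions z(0) = 0 and z(2π) = 6: from z(0) = b we get b = 0, and a·2π + 0 = 6 gives a = 3/π, so
    z(θ) = (3/π) θ.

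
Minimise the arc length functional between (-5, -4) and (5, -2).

Arc-length functional: J[y] = ∫ sqrt(1 + (y')^2) dx.
Lagrangian L = sqrt(1 + (y')^2) has no explicit y dependence, so ∂L/∂y = 0 and the Euler-Lagrange equation gives
    d/dx( y' / sqrt(1 + (y')^2) ) = 0  ⇒  y' / sqrt(1 + (y')^2) = const.
Hence y' is constant, so y(x) is affine.
Fitting the endpoints (-5, -4) and (5, -2):
    slope m = ((-2) − (-4)) / (5 − (-5)) = 1/5,
    intercept c = (-4) − m·(-5) = -3.
Extremal: y(x) = (1/5) x - 3.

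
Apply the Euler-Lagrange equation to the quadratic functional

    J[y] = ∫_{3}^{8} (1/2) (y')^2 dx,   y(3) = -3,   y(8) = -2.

The Lagrangian is L = (1/2) (y')^2.
Compute ∂L/∂y = 0, ∂L/∂y' = y'.
The Euler-Lagrange equation d/dx(∂L/∂y') − ∂L/∂y = 0 reduces to
    y'' = 0.
Its general solution is
    y(x) = A x + B,
with A, B fixed by the endpoint conditions.
Applying the endpoint conditions y(3) = -3 and y(8) = -2: solve A·3 + B = -3 and A·8 + B = -2. Subtracting gives A(8 − 3) = -2 − -3, so A = 1/5, and B = -3 − A·3 = -18/5. Therefore
    y(x) = (1/5) x - 18/5.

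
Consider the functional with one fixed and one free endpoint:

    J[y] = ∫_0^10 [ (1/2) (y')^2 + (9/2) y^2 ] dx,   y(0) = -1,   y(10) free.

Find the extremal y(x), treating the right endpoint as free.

The Lagrangian L = (1/2) (y')^2 + (9/2) y^2 gives
    ∂L/∂y = 9 y,   ∂L/∂y' = y'.
Euler-Lagrange: y'' − 9 y = 0.
With k = 3, the general solution is
    y(x) = A cosh(3 x) + B sinh(3 x).
Fixed left endpoint y(0) = -1 ⇒ A = -1.
The right endpoint x = 10 is free, so the natural (transversality) condition is ∂L/∂y' |_{x=10} = 0, i.e. y'(10) = 0.
Compute y'(x) = A k sinh(k x) + B k cosh(k x), so
    y'(10) = A k sinh(k·10) + B k cosh(k·10) = 0
    ⇒ B = −A tanh(k·10) = tanh(3·10).
Therefore the extremal is
    y(x) = −cosh(3 x) + tanh(3·10) sinh(3 x).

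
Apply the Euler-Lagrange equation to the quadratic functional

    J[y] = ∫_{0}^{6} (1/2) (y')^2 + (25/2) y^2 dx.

The Lagrangian is L = (1/2) (y')^2 + (25/2) y^2.
Compute ∂L/∂y = 25y, ∂L/∂y' = y'.
The Euler-Lagrange equation d/dx(∂L/∂y') − ∂L/∂y = 0 reduces to
    y'' − 25 y = 0.
Its general solution is
    y(x) = A e^(5x) + B e^(−5x),
with A, B fixed by the endpoint conditions.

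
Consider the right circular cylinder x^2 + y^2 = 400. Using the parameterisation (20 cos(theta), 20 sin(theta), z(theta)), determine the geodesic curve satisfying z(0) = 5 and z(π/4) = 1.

Parameterise the cylinder of radius R = 20 as
    r(θ) = (20 cos θ, 20 sin θ, z(θ)).
The arc-length element is
    ds = sqrt(400 + (dz/dθ)^2) dθ,
so the Lagrangian is L = sqrt(400 + z'^2).
L depends on z' only, not on z or θ, so ∂L/∂z = 0 and
    ∂L/∂z' = z' / sqrt(400 + z'^2).
The Euler-Lagrange equation gives
    d/dθ( z' / sqrt(400 + z'^2) ) = 0,
so z' is constant. Integrating once:
    z(θ) = a θ + b,
a helix on the cylinder (a straight line when the cylinder is unrolled). The constants a, b are determined by the endpoint conditions.
With endpoint conditions z(0) = 5 and z(π/4) = 1: from z(0) = b we get b = 5, and a·π/4 + 5 = 1 gives a = -16/π, so
    z(θ) = (-16/π) θ + 5.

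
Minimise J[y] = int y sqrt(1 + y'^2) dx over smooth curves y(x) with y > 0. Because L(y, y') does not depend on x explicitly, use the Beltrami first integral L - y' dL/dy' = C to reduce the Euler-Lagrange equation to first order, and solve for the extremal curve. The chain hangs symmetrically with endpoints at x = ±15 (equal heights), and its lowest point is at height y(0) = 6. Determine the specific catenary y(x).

The Lagrangian L(y, y') = y sqrt(1 + y'^2) has no explicit x dependence, so the Beltrami identity applies:
    L − y' ∂L/∂y' = C.
Compute ∂L/∂y' = y · y' / sqrt(1 + y'^2). Then
    L − y' ∂L/∂y'
    = y sqrt(1 + y'^2) − y · y'^2 / sqrt(1 + y'^2)
    = y (1 + y'^2 − y'^2) / sqrt(1 + y'^2)
    = y / sqrt(1 + y'^2) = C.
Squaring gives y^2 = C^2 (1 + y'^2), i.e.
    y'^2 = y^2 / C^2 − 1.
Separating variables,
    dy / sqrt(y^2 − C^2) = dx / C,
and integrating gives arccosh(y / C) = (x − a)/C, so
    y(x) = C cosh((x − a)/C),
the catenary. The constants C and a are fixed by the two endpoint conditions (and, for the hanging-chain problem, the length constraint selects C).
Now fit the given data. The endpoints x = ±15 are symmetric at equal height, so the catenary is even about its minimum: a = 0 and y(x) = C cosh(x/C). The lowest point is y(0) = C cosh(0) = C, and we are told y(0) = 6, so C = 6. Therefore
    y(x) = 6 cosh(x/6),
and at the endpoints
    y(±15) = 6 cosh(15/6).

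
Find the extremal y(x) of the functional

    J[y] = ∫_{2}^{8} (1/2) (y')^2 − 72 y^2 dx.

The Lagrangian is L = (1/2) (y')^2 − 72 y^2.
Compute ∂L/∂y = -144y, ∂L/∂y' = y'.
The Euler-Lagrange equation d/dx(∂L/∂y') − ∂L/∂y = 0 reduces to
    y'' + 144 y = 0.
Its general solution is
    y(x) = A sin(12x) + B cos(12x),
with A, B fixed by the endpoint conditions.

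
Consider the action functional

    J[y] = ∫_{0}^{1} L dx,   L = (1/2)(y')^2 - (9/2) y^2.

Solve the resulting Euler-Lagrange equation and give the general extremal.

The Lagrangian is L = (1/2)(y')^2 - (9/2) y^2.
∂L/∂y = -9y.
∂L/∂y' = y'.
The Euler-Lagrange equation d/dx(∂L/∂y') − ∂L/∂y = 0 becomes:
    y'' + 9 y = 0
General solution: y(x) = A sin(3x) + B cos(3x), where A and B are arbitrary constants fixed by the endpoint conditions.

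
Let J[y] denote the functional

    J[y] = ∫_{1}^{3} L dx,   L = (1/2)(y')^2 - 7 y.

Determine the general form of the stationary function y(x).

The Lagrangian is L = (1/2)(y')^2 - 7 y.
∂L/∂y = -7.
∂L/∂y' = y'.
The Euler-Lagrange equation d/dx(∂L/∂y') − ∂L/∂y = 0 becomes:
    y'' + 7 = 0
General solution: y(x) = -(7/2) x^2 + A x + B, where A and B are arbitrary constants fixed by the endpoint conditions.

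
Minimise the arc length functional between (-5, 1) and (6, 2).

Arc-length functional: J[y] = ∫ sqrt(1 + (y')^2) dx.
Lagrangian L = sqrt(1 + (y')^2) has no explicit y dependence, so ∂L/∂y = 0 and the Euler-Lagrange equation gives
    d/dx( y' / sqrt(1 + (y')^2) ) = 0  ⇒  y' / sqrt(1 + (y')^2) = const.
Hence y' is constant, so y(x) is affine.
Fitting the endpoints (-5, 1) and (6, 2):
    slope m = (2 − 1) / (6 − (-5)) = 1/11,
    intercept c = 1 − m·(-5) = 16/11.
Extremal: y(x) = (1/11) x + 16/11.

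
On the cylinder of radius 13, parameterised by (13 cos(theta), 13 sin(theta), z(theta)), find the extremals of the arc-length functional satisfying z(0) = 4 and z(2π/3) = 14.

Parameterise the cylinder of radius R = 13 as
    r(θ) = (13 cos θ, 13 sin θ, z(θ)).
The arc-length element is
    ds = sqrt(169 + (dz/dθ)^2) dθ,
so the Lagrangian is L = sqrt(169 + z'^2).
L depends on z' only, not on z or θ, so ∂L/∂z = 0 and
    ∂L/∂z' = z' / sqrt(169 + z'^2).
The Euler-Lagrange equation gives
    d/dθ( z' / sqrt(169 + z'^2) ) = 0,
so z' is constant. Integrating once:
    z(θ) = a θ + b,
a helix on the cylinder (a straight line when the cylinder is unrolled). The constants a, b are determined by the endpoint conditions.
With endpoint conditions z(0) = 4 and z(2π/3) = 14: from z(0) = b we get b = 4, and a·2π/3 + 4 = 14 gives a = 15/π, so
    z(θ) = (15/π) θ + 4.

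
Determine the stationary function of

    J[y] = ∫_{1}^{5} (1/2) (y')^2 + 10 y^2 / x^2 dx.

The Lagrangian is L = (1/2) (y')^2 + 10 y^2 / x^2.
Compute ∂L/∂y = 20y/x^2, ∂L/∂y' = y'.
The Euler-Lagrange equation d/dx(∂L/∂y') − ∂L/∂y = 0 reduces to
    y'' − 20/x^2 · y = 0  (x > 0).
Its general solution is
    y(x) = A x^5 + B x^(-4),
with A, B fixed by the endpoint conditions.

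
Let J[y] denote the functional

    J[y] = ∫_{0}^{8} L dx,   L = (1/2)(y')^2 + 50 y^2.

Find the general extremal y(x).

The Lagrangian is L = (1/2)(y')^2 + 50 y^2.
∂L/∂y = 100y.
∂L/∂y' = y'.
The Euler-Lagrange equation d/dx(∂L/∂y') − ∂L/∂y = 0 becomes:
    y'' - 100 y = 0
General solution: y(x) = A e^(10x) + B e^(-10x), where A and B are arbitrary constants fixed by the endpoint conditions.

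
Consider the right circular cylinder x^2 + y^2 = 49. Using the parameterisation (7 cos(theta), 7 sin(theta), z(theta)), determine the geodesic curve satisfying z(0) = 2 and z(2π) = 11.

Parameterise the cylinder of radius R = 7 as
    r(θ) = (7 cos θ, 7 sin θ, z(θ)).
The arc-length element is
    ds = sqrt(49 + (dz/dθ)^2) dθ,
so the Lagrangian is L = sqrt(49 + z'^2).
L depends on z' only, not on z or θ, so ∂L/∂z = 0 and
    ∂L/∂z' = z' / sqrt(49 + z'^2).
The Euler-Lagrange equation gives
    d/dθ( z' / sqrt(49 + z'^2) ) = 0,
so z' is constant. Integrating once:
    z(θ) = a θ + b,
a helix on the cylinder (a straight line when the cylinder is unrolled). The constants a, b are determined by the endpoint conditions.
With endpoint conditions z(0) = 2 and z(2π) = 11: from z(0) = b we get b = 2, and a·2π + 2 = 11 gives a = 9/(2π), so
    z(θ) = (9/(2π)) θ + 2.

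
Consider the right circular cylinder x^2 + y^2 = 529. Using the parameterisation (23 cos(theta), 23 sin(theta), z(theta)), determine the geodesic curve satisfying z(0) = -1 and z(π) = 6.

Parameterise the cylinder of radius R = 23 as
    r(θ) = (23 cos θ, 23 sin θ, z(θ)).
The arc-length element is
    ds = sqrt(529 + (dz/dθ)^2) dθ,
so the Lagrangian is L = sqrt(529 + z'^2).
L depends on z' only, not on z or θ, so ∂L/∂z = 0 and
    ∂L/∂z' = z' / sqrt(529 + z'^2).
The Euler-Lagrange equation gives
    d/dθ( z' / sqrt(529 + z'^2) ) = 0,
so z' is constant. Integrating once:
    z(θ) = a θ + b,
a helix on the cylinder (a straight line when the cylinder is unrolled). The constants a, b are determined by the endpoint conditions.
With endpoint conditions z(0) = -1 and z(π) = 6: from z(0) = b we get b = -1, and a·π + -1 = 6 gives a = 7/π, so
    z(θ) = (7/π) θ − 1.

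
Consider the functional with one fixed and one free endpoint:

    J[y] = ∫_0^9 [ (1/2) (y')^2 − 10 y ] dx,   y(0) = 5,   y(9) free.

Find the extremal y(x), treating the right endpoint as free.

The Lagrangian L = (1/2) (y')^2 − 10 y gives
    ∂L/∂y = −10,   ∂L/∂y' = y'.
Euler-Lagrange: d/dx(y') − (−10) = 0, i.e. y'' + 10 = 0, so
    y(x) = −(10/2) x^2 + C1 x + C2.
Fixed left endpoint y(0) = 5 ⇒ C2 = 5.
The right endpoint x = 9 is free, so the natural (transversality) condition is ∂L/∂y' |_{x=9} = 0, i.e. y'(9) = 0.
Compute y'(x) = −10 x + C1, so y'(9) = −90 + C1 = 0 ⇒ C1 = 90.
Therefore the extremal is
    y(x) = −5 x^2 + 90 x + 5.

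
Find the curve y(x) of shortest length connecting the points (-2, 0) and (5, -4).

Arc-length functional: J[y] = ∫ sqrt(1 + (y')^2) dx.
Lagrangian L = sqrt(1 + (y')^2) has no explicit y dependence, so ∂L/∂y = 0 and the Euler-Lagrange equation gives
    d/dx( y' / sqrt(1 + (y')^2) ) = 0  ⇒  y' / sqrt(1 + (y')^2) = const.
Hence y' is constant, so y(x) is affine.
Fitting the endpoints (-2, 0) and (5, -4):
    slope m = ((-4) − 0) / (5 − (-2)) = -4/7,
    intercept c = 0 − m·(-2) = -8/7.
Extremal: y(x) = (-4/7) x - 8/7.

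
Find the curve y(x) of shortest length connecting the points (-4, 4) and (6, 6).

Arc-length functional: J[y] = ∫ sqrt(1 + (y')^2) dx.
Lagrangian L = sqrt(1 + (y')^2) has no explicit y dependence, so ∂L/∂y = 0 and the Euler-Lagrange equation gives
    d/dx( y' / sqrt(1 + (y')^2) ) = 0  ⇒  y' / sqrt(1 + (y')^2) = const.
Hence y' is constant, so y(x) is affine.
Fitting the endpoints (-4, 4) and (6, 6):
    slope m = (6 − 4) / (6 − (-4)) = 1/5,
    intercept c = 4 − m·(-4) = 24/5.
Extremal: y(x) = (1/5) x + 24/5.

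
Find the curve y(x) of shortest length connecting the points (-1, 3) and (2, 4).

Arc-length functional: J[y] = ∫ sqrt(1 + (y')^2) dx.
Lagrangian L = sqrt(1 + (y')^2) has no explicit y dependence, so ∂L/∂y = 0 and the Euler-Lagrange equation gives
    d/dx( y' / sqrt(1 + (y')^2) ) = 0  ⇒  y' / sqrt(1 + (y')^2) = const.
Hence y' is constant, so y(x) is affine.
Fitting the endpoints (-1, 3) and (2, 4):
    slope m = (4 − 3) / (2 − (-1)) = 1/3,
    intercept c = 3 − m·(-1) = 10/3.
Extremal: y(x) = (1/3) x + 10/3.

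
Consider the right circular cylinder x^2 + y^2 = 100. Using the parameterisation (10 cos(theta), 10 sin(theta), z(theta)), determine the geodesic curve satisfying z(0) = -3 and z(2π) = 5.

Parameterise the cylinder of radius R = 10 as
    r(θ) = (10 cos θ, 10 sin θ, z(θ)).
The arc-length element is
    ds = sqrt(100 + (dz/dθ)^2) dθ,
so the Lagrangian is L = sqrt(100 + z'^2).
L depends on z' only, not on z or θ, so ∂L/∂z = 0 and
    ∂L/∂z' = z' / sqrt(100 + z'^2).
The Euler-Lagrange equation gives
    d/dθ( z' / sqrt(100 + z'^2) ) = 0,
so z' is constant. Integrating once:
    z(θ) = a θ + b,
a helix on the cylinder (a straight line when the cylinder is unrolled). The constants a, b are determined by the endpoint conditions.
With endpoint conditions z(0) = -3 and z(2π) = 5: from z(0) = b we get b = -3, and a·2π + -3 = 5 gives a = 4/π, so
    z(θ) = (4/π) θ − 3.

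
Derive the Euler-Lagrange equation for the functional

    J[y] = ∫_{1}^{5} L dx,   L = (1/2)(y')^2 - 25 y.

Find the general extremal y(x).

The Lagrangian is L = (1/2)(y')^2 - 25 y.
∂L/∂y = -25.
∂L/∂y' = y'.
The Euler-Lagrange equation d/dx(∂L/∂y') − ∂L/∂y = 0 becomes:
    y'' + 25 = 0
General solution: y(x) = -(25/2) x^2 + A x + B, where A and B are arbitrary constants fixed by the endpoint conditions.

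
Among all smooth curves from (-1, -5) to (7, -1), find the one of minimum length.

Arc-length functional: J[y] = ∫ sqrt(1 + (y')^2) dx.
Lagrangian L = sqrt(1 + (y')^2) has no explicit y dependence, so ∂L/∂y = 0 and the Euler-Lagrange equation gives
    d/dx( y' / sqrt(1 + (y')^2) ) = 0  ⇒  y' / sqrt(1 + (y')^2) = const.
Hence y' is constant, so y(x) is affine.
Fitting the endpoints (-1, -5) and (7, -1):
    slope m = ((-1) − (-5)) / (7 − (-1)) = 1/2,
    intercept c = (-5) − m·(-1) = -9/2.
Extremal: y(x) = (1/2) x - 9/2.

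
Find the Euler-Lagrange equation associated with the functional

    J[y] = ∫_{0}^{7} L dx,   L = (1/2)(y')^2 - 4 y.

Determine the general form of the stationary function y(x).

The Lagrangian is L = (1/2)(y')^2 - 4 y.
∂L/∂y = -4.
∂L/∂y' = y'.
The Euler-Lagrange equation d/dx(∂L/∂y') − ∂L/∂y = 0 becomes:
    y'' + 4 = 0
General solution: y(x) = -2 x^2 + A x + B, where A and B are arbitrary constants fixed by the endpoint conditions.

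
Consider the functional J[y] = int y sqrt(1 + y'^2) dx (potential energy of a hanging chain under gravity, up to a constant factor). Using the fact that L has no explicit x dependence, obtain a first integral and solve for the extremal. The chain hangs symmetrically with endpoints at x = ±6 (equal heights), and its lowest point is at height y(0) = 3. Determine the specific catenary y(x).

The Lagrangian L(y, y') = y sqrt(1 + y'^2) has no explicit x dependence, so the Beltrami identity applies:
    L − y' ∂L/∂y' = C.
Compute ∂L/∂y' = y · y' / sqrt(1 + y'^2). Then
    L − y' ∂L/∂y'
    = y sqrt(1 + y'^2) − y · y'^2 / sqrt(1 + y'^2)
    = y (1 + y'^2 − y'^2) / sqrt(1 + y'^2)
    = y / sqrt(1 + y'^2) = C.
Squaring gives y^2 = C^2 (1 + y'^2), i.e.
    y'^2 = y^2 / C^2 − 1.
Separating variables,
    dy / sqrt(y^2 − C^2) = dx / C,
and integrating gives arccosh(y / C) = (x − a)/C, so
    y(x) = C cosh((x − a)/C),
the catenary. The constants C and a are fixed by the two endpoint conditions (and, for the hanging-chain problem, the length constraint selects C).
Now fit the given data. The endpoints x = ±6 are symmetric at equal height, so the catenary is even about its minimum: a = 0 and y(x) = C cosh(x/C). The lowest point is y(0) = C cosh(0) = C, and we are told y(0) = 3, so C = 3. Therefore
    y(x) = 3 cosh(x/3),
and at the endpoints
    y(±6) = 3 cosh(6/3).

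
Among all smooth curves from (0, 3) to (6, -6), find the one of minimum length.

Arc-length functional: J[y] = ∫ sqrt(1 + (y')^2) dx.
Lagrangian L = sqrt(1 + (y')^2) has no explicit y dependence, so ∂L/∂y = 0 and the Euler-Lagrange equation gives
    d/dx( y' / sqrt(1 + (y')^2) ) = 0  ⇒  y' / sqrt(1 + (y')^2) = const.
Hence y' is constant, so y(x) is affine.
Fitting the endpoints (0, 3) and (6, -6):
    slope m = ((-6) − 3) / (6 − 0) = -3/2,
    intercept c = 3 − m·0 = 3.
Extremal: y(x) = (-3/2) x + 3.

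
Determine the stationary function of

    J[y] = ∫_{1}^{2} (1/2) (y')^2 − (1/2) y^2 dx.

The Lagrangian is L = (1/2) (y')^2 − (1/2) y^2.
Compute ∂L/∂y = -y, ∂L/∂y' = y'.
The Euler-Lagrange equation d/dx(∂L/∂y') − ∂L/∂y = 0 reduces to
    y'' + y = 0.
Its general solution is
    y(x) = A sin(x) + B cos(x),
with A, B fixed by the endpoint conditions.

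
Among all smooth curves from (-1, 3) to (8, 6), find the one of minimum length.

Arc-length functional: J[y] = ∫ sqrt(1 + (y')^2) dx.
Lagrangian L = sqrt(1 + (y')^2) has no explicit y dependence, so ∂L/∂y = 0 and the Euler-Lagrange equation gives
    d/dx( y' / sqrt(1 + (y')^2) ) = 0  ⇒  y' / sqrt(1 + (y')^2) = const.
Hence y' is constant, so y(x) is affine.
Fitting the endpoints (-1, 3) and (8, 6):
    slope m = (6 − 3) / (8 − (-1)) = 1/3,
    intercept c = 3 − m·(-1) = 10/3.
Extremal: y(x) = (1/3) x + 10/3.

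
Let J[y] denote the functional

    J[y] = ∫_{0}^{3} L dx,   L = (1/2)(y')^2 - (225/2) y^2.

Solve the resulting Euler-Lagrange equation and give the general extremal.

The Lagrangian is L = (1/2)(y')^2 - (225/2) y^2.
∂L/∂y = -225y.
∂L/∂y' = y'.
The Euler-Lagrange equation d/dx(∂L/∂y') − ∂L/∂y = 0 becomes:
    y'' + 225 y = 0
General solution: y(x) = A sin(15x) + B cos(15x), where A and B are arbitrary constants fixed by the endpoint conditions.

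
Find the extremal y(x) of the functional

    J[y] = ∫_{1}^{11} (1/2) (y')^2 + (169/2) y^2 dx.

The Lagrangian is L = (1/2) (y')^2 + (169/2) y^2.
Compute ∂L/∂y = 169y, ∂L/∂y' = y'.
The Euler-Lagrange equation d/dx(∂L/∂y') − ∂L/∂y = 0 reduces to
    y'' − 169 y = 0.
Its general solution is
    y(x) = A e^(13x) + B e^(−13x),
with A, B fixed by the endpoint conditions.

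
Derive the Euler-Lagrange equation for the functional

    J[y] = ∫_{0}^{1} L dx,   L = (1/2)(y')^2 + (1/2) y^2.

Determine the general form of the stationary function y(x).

The Lagrangian is L = (1/2)(y')^2 + (1/2) y^2.
∂L/∂y = y.
∂L/∂y' = y'.
The Euler-Lagrange equation d/dx(∂L/∂y') − ∂L/∂y = 0 becomes:
    y'' - y = 0
General solution: y(x) = A e^x + B e^(-x), where A and B are arbitrary constants fixed by the endpoint conditions.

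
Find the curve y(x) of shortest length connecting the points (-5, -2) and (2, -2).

Arc-length functional: J[y] = ∫ sqrt(1 + (y')^2) dx.
Lagrangian L = sqrt(1 + (y')^2) has no explicit y dependence, so ∂L/∂y = 0 and the Euler-Lagrange equation gives
    d/dx( y' / sqrt(1 + (y')^2) ) = 0  ⇒  y' / sqrt(1 + (y')^2) = const.
Hence y' is constant, so y(x) is affine.
Fitting the endpoints (-5, -2) and (2, -2):
    slope m = ((-2) − (-2)) / (2 − (-5)) = 0,
    intercept c = (-2) − m·(-5) = -2.
Extremal: y(x) = -2.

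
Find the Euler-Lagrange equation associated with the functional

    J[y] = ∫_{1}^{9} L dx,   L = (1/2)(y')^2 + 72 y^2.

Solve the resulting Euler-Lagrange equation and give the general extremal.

The Lagrangian is L = (1/2)(y')^2 + 72 y^2.
∂L/∂y = 144y.
∂L/∂y' = y'.
The Euler-Lagrange equation d/dx(∂L/∂y') − ∂L/∂y = 0 becomes:
    y'' - 144 y = 0
General solution: y(x) = A e^(12x) + B e^(-12x), where A and B are arbitrary constants fixed by the endpoint conditions.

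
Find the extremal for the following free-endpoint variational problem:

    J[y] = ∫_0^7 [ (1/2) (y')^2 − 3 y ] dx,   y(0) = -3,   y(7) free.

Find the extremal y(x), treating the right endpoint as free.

The Lagrangian L = (1/2) (y')^2 − 3 y gives
    ∂L/∂y = −3,   ∂L/∂y' = y'.
Euler-Lagrange: d/dx(y') − (−3) = 0, i.e. y'' + 3 = 0, so
    y(x) = −(3/2) x^2 + C1 x + C2.
Fixed left endpoint y(0) = -3 ⇒ C2 = -3.
The right endpoint x = 7 is free, so the natural (transversality) condition is ∂L/∂y' |_{x=7} = 0, i.e. y'(7) = 0.
Compute y'(x) = −3 x + C1, so y'(7) = −21 + C1 = 0 ⇒ C1 = 21.
Therefore the extremal is
    y(x) = −(3/2) x^2 + 21 x − 3.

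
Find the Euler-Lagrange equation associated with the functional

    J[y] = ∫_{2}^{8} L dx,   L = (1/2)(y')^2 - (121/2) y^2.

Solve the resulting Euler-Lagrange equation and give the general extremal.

The Lagrangian is L = (1/2)(y')^2 - (121/2) y^2.
∂L/∂y = -121y.
∂L/∂y' = y'.
The Euler-Lagrange equation d/dx(∂L/∂y') − ∂L/∂y = 0 becomes:
    y'' + 121 y = 0
General solution: y(x) = A sin(11x) + B cos(11x), where A and B are arbitrary constants fixed by the endpoint conditions.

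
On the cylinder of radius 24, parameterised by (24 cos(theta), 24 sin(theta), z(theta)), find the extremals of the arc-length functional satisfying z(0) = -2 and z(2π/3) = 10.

Parameterise the cylinder of radius R = 24 as
    r(θ) = (24 cos θ, 24 sin θ, z(θ)).
The arc-length element is
    ds = sqrt(576 + (dz/dθ)^2) dθ,
so the Lagrangian is L = sqrt(576 + z'^2).
L depends on z' only, not on z or θ, so ∂L/∂z = 0 and
    ∂L/∂z' = z' / sqrt(576 + z'^2).
The Euler-Lagrange equation gives
    d/dθ( z' / sqrt(576 + z'^2) ) = 0,
so z' is constant. Integrating once:
    z(θ) = a θ + b,
a helix on the cylinder (a straight line when the cylinder is unrolled). The constants a, b are determined by the endpoint conditions.
With endpoint conditions z(0) = -2 and z(2π/3) = 10: from z(0) = b we get b = -2, and a·2π/3 + -2 = 10 gives a = 18/π, so
    z(θ) = (18/π) θ − 2.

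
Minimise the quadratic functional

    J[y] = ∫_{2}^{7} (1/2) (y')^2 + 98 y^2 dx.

The Lagrangian is L = (1/2) (y')^2 + 98 y^2.
Compute ∂L/∂y = 196y, ∂L/∂y' = y'.
The Euler-Lagrange equation d/dx(∂L/∂y') − ∂L/∂y = 0 reduces to
    y'' − 196 y = 0.
Its general solution is
    y(x) = A e^(14x) + B e^(−14x),
with A, B fixed by the endpoint conditions.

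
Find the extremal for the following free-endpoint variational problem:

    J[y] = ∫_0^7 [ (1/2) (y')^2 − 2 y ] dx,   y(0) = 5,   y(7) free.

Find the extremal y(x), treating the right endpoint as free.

The Lagrangian L = (1/2) (y')^2 − 2 y gives
    ∂L/∂y = −2,   ∂L/∂y' = y'.
Euler-Lagrange: d/dx(y') − (−2) = 0, i.e. y'' + 2 = 0, so
    y(x) = −(2/2) x^2 + C1 x + C2.
Fixed left endpoint y(0) = 5 ⇒ C2 = 5.
The right endpoint x = 7 is free, so the natural (transversality) condition is ∂L/∂y' |_{x=7} = 0, i.e. y'(7) = 0.
Compute y'(x) = −2 x + C1, so y'(7) = −14 + C1 = 0 ⇒ C1 = 14.
Therefore the extremal is
    y(x) = −x^2 + 14 x + 5.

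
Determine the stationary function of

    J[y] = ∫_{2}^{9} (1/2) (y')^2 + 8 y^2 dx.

The Lagrangian is L = (1/2) (y')^2 + 8 y^2.
Compute ∂L/∂y = 16y, ∂L/∂y' = y'.
The Euler-Lagrange equation d/dx(∂L/∂y') − ∂L/∂y = 0 reduces to
    y'' − 16 y = 0.
Its general solution is
    y(x) = A e^(4x) + B e^(−4x),
with A, B fixed by the endpoint conditions.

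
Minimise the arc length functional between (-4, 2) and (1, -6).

Arc-length functional: J[y] = ∫ sqrt(1 + (y')^2) dx.
Lagrangian L = sqrt(1 + (y')^2) has no explicit y dependence, so ∂L/∂y = 0 and the Euler-Lagrange equation gives
    d/dx( y' / sqrt(1 + (y')^2) ) = 0  ⇒  y' / sqrt(1 + (y')^2) = const.
Hence y' is constant, so y(x) is affine.
Fitting the endpoints (-4, 2) and (1, -6):
    slope m = ((-6) − 2) / (1 − (-4)) = -8/5,
    intercept c = 2 − m·(-4) = -22/5.
Extremal: y(x) = (-8/5) x - 22/5.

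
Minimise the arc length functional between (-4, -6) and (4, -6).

Arc-length functional: J[y] = ∫ sqrt(1 + (y')^2) dx.
Lagrangian L = sqrt(1 + (y')^2) has no explicit y dependence, so ∂L/∂y = 0 and the Euler-Lagrange equation gives
    d/dx( y' / sqrt(1 + (y')^2) ) = 0  ⇒  y' / sqrt(1 + (y')^2) = const.
Hence y' is constant, so y(x) is affine.
Fitting the endpoints (-4, -6) and (4, -6):
    slope m = ((-6) − (-6)) / (4 − (-4)) = 0,
    intercept c = (-6) − m·(-4) = -6.
Extremal: y(x) = -6.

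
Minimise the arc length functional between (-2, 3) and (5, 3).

Arc-length functional: J[y] = ∫ sqrt(1 + (y')^2) dx.
Lagrangian L = sqrt(1 + (y')^2) has no explicit y dependence, so ∂L/∂y = 0 and the Euler-Lagrange equation gives
    d/dx( y' / sqrt(1 + (y')^2) ) = 0  ⇒  y' / sqrt(1 + (y')^2) = const.
Hence y' is constant, so y(x) is affine.
Fitting the endpoints (-2, 3) and (5, 3):
    slope m = (3 − 3) / (5 − (-2)) = 0,
    intercept c = 3 − m·(-2) = 3.
Extremal: y(x) = 3.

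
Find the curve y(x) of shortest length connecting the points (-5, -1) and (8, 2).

Arc-length functional: J[y] = ∫ sqrt(1 + (y')^2) dx.
Lagrangian L = sqrt(1 + (y')^2) has no explicit y dependence, so ∂L/∂y = 0 and the Euler-Lagrange equation gives
    d/dx( y' / sqrt(1 + (y')^2) ) = 0  ⇒  y' / sqrt(1 + (y')^2) = const.
Hence y' is constant, so y(x) is affine.
Fitting the endpoints (-5, -1) and (8, 2):
    slope m = (2 − (-1)) / (8 − (-5)) = 3/13,
    intercept c = (-1) − m·(-5) = 2/13.
Extremal: y(x) = (3/13) x + 2/13.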